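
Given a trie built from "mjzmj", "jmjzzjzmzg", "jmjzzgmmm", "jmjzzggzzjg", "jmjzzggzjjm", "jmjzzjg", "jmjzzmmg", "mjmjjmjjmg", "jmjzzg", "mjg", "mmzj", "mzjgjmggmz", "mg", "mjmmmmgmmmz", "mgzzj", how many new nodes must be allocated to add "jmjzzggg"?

The longest prefix of "jmjzzggg" already in the trie is "jmjzzgg" (length 7).
New nodes needed: |"jmjzzggg"| − 7 = 8 − 7 = 1.

1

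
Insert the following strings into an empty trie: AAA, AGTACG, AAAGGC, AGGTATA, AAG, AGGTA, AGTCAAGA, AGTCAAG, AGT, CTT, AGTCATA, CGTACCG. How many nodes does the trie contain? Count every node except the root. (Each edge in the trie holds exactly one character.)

Insert word by word; a character creates a node only if that edge doesn't already exist:
  "AAA" → 3 new (A, A, A)
  "AGTACG" → prefix "A" already present; 5 new (G, T, A, C, G)
  "AAAGGC" → prefix "AAA" already present; 3 new (G, G, C)
  "AGGTATA" → prefix "AG" already present; 5 new (G, T, A, T, A)
  "AAG" → prefix "AA" already present; 1 new (G)
  "AGGTA" → prefix "AGGTA" already present; 0 new (none)
  "AGTCAAGA" → prefix "AGT" already present; 5 new (C, A, A, G, A)
  "AGTCAAG" → prefix "AGTCAAG" already present; 0 new (none)
  "AGT" → prefix "AGT" already present; 0 new (none)
  "CTT" → 3 new (C, T, T)
  "AGTCATA" → prefix "AGTCA" already present; 2 new (T, A)
  "CGTACCG" → prefix "C" already present; 6 new (G, T, A, C, C, G)
Total nodes = 3 + 5 + 3 + 5 + 1 + 0 + 5 + 0 + 0 + 3 + 2 + 6 = 33

33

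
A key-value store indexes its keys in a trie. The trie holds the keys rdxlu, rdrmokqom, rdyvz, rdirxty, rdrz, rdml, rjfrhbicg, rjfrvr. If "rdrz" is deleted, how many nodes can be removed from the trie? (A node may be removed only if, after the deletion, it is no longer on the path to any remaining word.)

Walk "rdrz" from the leaf back toward the root, removing each node that no remaining word uses.
The suffix "z" (1 node) is used only by "rdrz"; the node for "rdr" still has the child "m", so pruning stops there.
Nodes removed: 1

1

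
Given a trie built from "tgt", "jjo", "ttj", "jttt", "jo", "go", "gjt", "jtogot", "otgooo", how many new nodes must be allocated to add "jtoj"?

1

The longest prefix of "jtoj" already in the trie is "jto" (length 3).
New nodes needed: |"jtoj"| − 3 = 4 − 3 = 1.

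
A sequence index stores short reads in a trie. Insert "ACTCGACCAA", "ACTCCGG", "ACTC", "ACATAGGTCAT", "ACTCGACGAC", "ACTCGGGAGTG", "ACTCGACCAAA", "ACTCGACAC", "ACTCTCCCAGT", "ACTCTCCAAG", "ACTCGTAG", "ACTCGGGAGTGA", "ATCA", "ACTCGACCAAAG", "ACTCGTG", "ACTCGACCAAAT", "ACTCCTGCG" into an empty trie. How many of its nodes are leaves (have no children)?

Leaves are exactly the stored words that no other stored word extends.
Those words: "ACATAGGTCAT", "ACTCCGG", "ACTCCTGCG", "ACTCGACAC", "ACTCGACCAAAG", "ACTCGACCAAAT", "ACTCGACGAC", "ACTCGGGAGTGA", "ACTCGTAG", "ACTCGTG", "ACTCTCCAAG", "ACTCTCCCAGT", "ATCA"
Leaf count: 13

13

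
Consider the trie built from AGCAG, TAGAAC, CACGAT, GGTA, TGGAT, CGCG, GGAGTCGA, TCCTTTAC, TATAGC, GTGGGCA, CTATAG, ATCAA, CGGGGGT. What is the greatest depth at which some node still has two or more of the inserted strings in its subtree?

2

The deepest shared node is where two words last agree before diverging.
"CGCG" and "CGGGGGT" agree on "CG" (2 characters) before diverging; nothing deeper is shared.
Longest shared-prefix length: 2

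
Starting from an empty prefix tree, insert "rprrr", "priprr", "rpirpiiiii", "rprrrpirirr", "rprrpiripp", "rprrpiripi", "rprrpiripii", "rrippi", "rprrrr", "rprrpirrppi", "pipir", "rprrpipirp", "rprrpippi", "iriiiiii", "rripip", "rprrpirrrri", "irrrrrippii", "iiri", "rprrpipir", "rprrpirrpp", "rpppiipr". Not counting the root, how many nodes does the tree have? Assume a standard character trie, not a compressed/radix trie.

84

For each word, the new-node count is its length minus the longest prefix already in the trie:
  "rprrr" → 5 new (r, p, r, r, r)
  "priprr" → 6 new (p, r, i, p, r, r)
  "rpirpiiiii" → prefix "rp" already present; 8 new (i, r, p, i, i, i, i, i)
  "rprrrpirirr" → prefix "rprrr" already present; 6 new (p, i, r, i, r, r)
  "rprrpiripp" → prefix "rprr" already present; 6 new (p, i, r, i, p, p)
  "rprrpiripi" → prefix "rprrpirip" already present; 1 new (i)
  "rprrpiripii" → prefix "rprrpiripi" already present; 1 new (i)
  "rrippi" → prefix "r" already present; 5 new (r, i, p, p, i)
  "rprrrr" → prefix "rprrr" already present; 1 new (r)
  "rprrpirrppi" → prefix "rprrpir" already present; 4 new (r, p, p, i)
  "pipir" → prefix "p" already present; 4 new (i, p, i, r)
  "rprrpipirp" → prefix "rprrpi" already present; 4 new (p, i, r, p)
  "rprrpippi" → prefix "rprrpip" already present; 2 new (p, i)
  "iriiiiii" → 8 new (i, r, i, i, i, i, i, i)
  "rripip" → prefix "rrip" already present; 2 new (i, p)
  "rprrpirrrri" → prefix "rprrpirr" already present; 3 new (r, r, i)
  "irrrrrippii" → prefix "ir" already present; 9 new (r, r, r, r, i, p, p, i, i)
  "iiri" → prefix "i" already present; 3 new (i, r, i)
  "rprrpipir" → prefix "rprrpipir" already present; 0 new (none)
  "rprrpirrpp" → prefix "rprrpirrpp" already present; 0 new (none)
  "rpppiipr" → prefix "rp" already present; 6 new (p, p, i, i, p, r)
Total nodes = 5 + 6 + 8 + 6 + 6 + 1 + 1 + 5 + 1 + 4 + 4 + 4 + 2 + 8 + 2 + 3 + 9 + 3 + 0 + 0 + 6 = 84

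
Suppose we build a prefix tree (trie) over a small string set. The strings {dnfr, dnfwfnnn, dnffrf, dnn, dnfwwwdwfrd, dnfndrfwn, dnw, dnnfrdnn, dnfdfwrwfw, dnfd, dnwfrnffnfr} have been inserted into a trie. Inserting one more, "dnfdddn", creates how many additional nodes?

The longest prefix of "dnfdddn" already in the trie is "dnfd" (length 4).
New nodes needed: |"dnfdddn"| − 4 = 7 − 4 = 3.

3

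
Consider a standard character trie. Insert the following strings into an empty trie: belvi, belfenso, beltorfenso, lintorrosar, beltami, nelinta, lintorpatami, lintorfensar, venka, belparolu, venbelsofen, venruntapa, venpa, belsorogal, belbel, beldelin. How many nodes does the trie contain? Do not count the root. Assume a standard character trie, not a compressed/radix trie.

Trace insertions, counting only characters that open a new branch:
  "belvi" → 5 new (b, e, l, v, i)
  "belfenso" → prefix "bel" already present; 5 new (f, e, n, s, o)
  "beltorfenso" → prefix "bel" already present; 8 new (t, o, r, f, e, n, s, o)
  "lintorrosar" → 11 new (l, i, n, t, o, r, r, o, s, a, r)
  "beltami" → prefix "belt" already present; 3 new (a, m, i)
  "nelinta" → 7 new (n, e, l, i, n, t, a)
  "lintorpatami" → prefix "lintor" already present; 6 new (p, a, t, a, m, i)
  "lintorfensar" → prefix "lintor" already present; 6 new (f, e, n, s, a, r)
  "venka" → 5 new (v, e, n, k, a)
  "belparolu" → prefix "bel" already present; 6 new (p, a, r, o, l, u)
  "venbelsofen" → prefix "ven" already present; 8 new (b, e, l, s, o, f, e, n)
  "venruntapa" → prefix "ven" already present; 7 new (r, u, n, t, a, p, a)
  "venpa" → prefix "ven" already present; 2 new (p, a)
  "belsorogal" → prefix "bel" already present; 7 new (s, o, r, o, g, a, l)
  "belbel" → prefix "bel" already present; 3 new (b, e, l)
  "beldelin" → prefix "bel" already present; 5 new (d, e, l, i, n)
Total nodes = 5 + 5 + 8 + 11 + 3 + 7 + 6 + 6 + 5 + 6 + 8 + 7 + 2 + 7 + 3 + 5 = 94

94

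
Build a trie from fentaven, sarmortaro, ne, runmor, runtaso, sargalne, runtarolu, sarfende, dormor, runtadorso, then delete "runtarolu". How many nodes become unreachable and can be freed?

4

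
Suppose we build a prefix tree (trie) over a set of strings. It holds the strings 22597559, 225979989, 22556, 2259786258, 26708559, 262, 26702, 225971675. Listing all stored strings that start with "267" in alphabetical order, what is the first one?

26702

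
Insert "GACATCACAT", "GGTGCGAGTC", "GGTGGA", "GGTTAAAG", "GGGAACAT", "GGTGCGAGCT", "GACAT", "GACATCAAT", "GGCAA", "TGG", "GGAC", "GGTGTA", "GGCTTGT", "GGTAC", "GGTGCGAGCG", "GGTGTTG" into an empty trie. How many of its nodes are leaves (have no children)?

A leaf is a node with no children — equivalently, the end of a word that is not a proper prefix of any other stored word.
Those words: "GACATCAAT", "GACATCACAT", "GGAC", "GGCAA", "GGCTTGT", "GGGAACAT", "GGTAC", "GGTGCGAGCG", "GGTGCGAGCT", "GGTGCGAGTC", "GGTGGA", "GGTGTA", "GGTGTTG", "GGTTAAAG", "TGG"
Leaf count: 15

15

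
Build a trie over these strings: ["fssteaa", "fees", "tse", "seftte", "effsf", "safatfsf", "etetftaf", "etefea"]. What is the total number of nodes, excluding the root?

41

Trace insertions, counting only characters that open a new branch:
  "fssteaa" → 7 new (f, s, s, t, e, a, a)
  "fees" → prefix "f" already present; 3 new (e, e, s)
  "tse" → 3 new (t, s, e)
  "seftte" → 6 new (s, e, f, t, t, e)
  "effsf" → 5 new (e, f, f, s, f)
  "safatfsf" → prefix "s" already present; 7 new (a, f, a, t, f, s, f)
  "etetftaf" → prefix "e" already present; 7 new (t, e, t, f, t, a, f)
  "etefea" → prefix "ete" already present; 3 new (f, e, a)
Total nodes = 7 + 3 + 3 + 6 + 5 + 7 + 7 + 3 = 41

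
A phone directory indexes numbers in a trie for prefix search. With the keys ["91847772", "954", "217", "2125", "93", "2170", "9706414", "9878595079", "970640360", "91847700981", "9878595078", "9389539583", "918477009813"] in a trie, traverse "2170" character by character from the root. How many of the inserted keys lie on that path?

Walk "2170" from the root; an end-of-word marker is hit whenever a stored word is a prefix of "2170".
Prefixes of the query that are stored words: "217", "2170"
Count: 2

2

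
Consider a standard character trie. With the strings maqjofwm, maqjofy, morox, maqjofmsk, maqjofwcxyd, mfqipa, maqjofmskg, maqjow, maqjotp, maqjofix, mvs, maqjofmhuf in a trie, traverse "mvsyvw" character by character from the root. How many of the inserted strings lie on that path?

1

Check each prefix of "mvsyvw" against the stored set — each match is an end-marker on the path.
Prefixes of the query that are stored words: "mvs"
Count: 1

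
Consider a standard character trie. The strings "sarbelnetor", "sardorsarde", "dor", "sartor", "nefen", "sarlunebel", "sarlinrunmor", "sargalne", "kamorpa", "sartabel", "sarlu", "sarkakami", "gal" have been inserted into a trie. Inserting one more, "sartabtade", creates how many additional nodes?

4

"sartab" is already a path in the trie; the remaining "tade" must be added.
Each of the 4 remaining characters creates one node.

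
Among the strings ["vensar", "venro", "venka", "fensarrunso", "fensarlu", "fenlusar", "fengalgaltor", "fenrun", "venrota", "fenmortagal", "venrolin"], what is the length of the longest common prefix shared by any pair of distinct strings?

6

Equivalently: take the maximum, over all pairs, of their longest common prefix length.
"fensarlu" and "fensarrunso" agree on "fensar" (6 characters) before diverging; nothing deeper is shared.
Longest shared-prefix length: 6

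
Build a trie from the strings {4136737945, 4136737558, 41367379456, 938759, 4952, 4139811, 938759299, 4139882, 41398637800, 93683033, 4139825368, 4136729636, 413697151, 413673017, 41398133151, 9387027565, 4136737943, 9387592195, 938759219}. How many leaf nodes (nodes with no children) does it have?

16

A leaf is a node with no children — equivalently, the end of a word that is not a proper prefix of any other stored word.
Those words: "4136729636", "413673017", "4136737558", "4136737943", "41367379456", "413697151", "4139811", "41398133151", "4139825368", "41398637800", "4139882", "4952", "93683033", "9387027565", "9387592195", "938759299"
Leaf count: 16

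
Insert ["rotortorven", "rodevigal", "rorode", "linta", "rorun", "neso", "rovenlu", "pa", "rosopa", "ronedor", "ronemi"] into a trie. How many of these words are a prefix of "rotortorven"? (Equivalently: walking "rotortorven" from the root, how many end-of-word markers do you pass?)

Traverse "rotortorven" character by character; count nodes along the way that are marked as word ends.
Prefixes of the query that are stored words: "rotortorven"
Count: 1

1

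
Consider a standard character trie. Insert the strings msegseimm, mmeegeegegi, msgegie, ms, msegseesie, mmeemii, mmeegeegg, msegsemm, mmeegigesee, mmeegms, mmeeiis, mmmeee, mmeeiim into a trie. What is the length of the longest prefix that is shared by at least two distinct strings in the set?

Look for the deepest trie node that still has at least two words in its subtree.
e.g. "mmeegeegegi" and "mmeegeegg" share the prefix "mmeegeeg" of length 8; no pair shares a longer one.
Longest shared-prefix length: 8

8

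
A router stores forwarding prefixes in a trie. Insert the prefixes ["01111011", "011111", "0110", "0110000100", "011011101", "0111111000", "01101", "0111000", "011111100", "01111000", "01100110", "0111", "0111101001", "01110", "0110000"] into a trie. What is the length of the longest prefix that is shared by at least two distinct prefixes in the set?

The deepest shared node is where two words last agree before diverging.
e.g. "011111100" and "0111111000" share the prefix "011111100" of length 9; no pair shares a longer one.
Longest shared-prefix length: 9

9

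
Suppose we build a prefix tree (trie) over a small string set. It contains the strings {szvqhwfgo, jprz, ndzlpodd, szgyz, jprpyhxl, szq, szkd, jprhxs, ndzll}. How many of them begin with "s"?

Filter for entries beginning with "s":
Matches: "szgyz", "szkd", "szq", "szvqhwfgo"
Count: 4

4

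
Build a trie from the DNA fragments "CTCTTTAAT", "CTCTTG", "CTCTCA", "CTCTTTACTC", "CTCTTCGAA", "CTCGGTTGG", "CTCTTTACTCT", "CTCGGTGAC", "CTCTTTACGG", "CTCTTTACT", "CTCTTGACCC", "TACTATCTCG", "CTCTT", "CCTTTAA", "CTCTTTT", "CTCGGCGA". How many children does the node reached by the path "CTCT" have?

The children of the "CTCT" node are the distinct next characters among strings starting with "CTCT".
Characters that immediately follow "CTCT" among the stored strings: {C, T}.
That node has 2 child edges.

2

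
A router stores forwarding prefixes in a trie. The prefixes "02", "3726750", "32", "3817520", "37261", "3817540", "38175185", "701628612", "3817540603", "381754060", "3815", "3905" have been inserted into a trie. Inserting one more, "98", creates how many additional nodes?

Nothing in the trie begins with "9"; the whole of "98" is new.
2 − 0 = 2 new nodes.

2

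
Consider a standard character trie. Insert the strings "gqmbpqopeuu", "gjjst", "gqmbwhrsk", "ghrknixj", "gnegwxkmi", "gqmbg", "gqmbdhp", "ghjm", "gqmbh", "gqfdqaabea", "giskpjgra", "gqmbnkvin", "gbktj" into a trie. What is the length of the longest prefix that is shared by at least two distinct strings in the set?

4

The deepest shared node is where two words last agree before diverging.
e.g. "gqmbdhp" and "gqmbg" share the prefix "gqmb" of length 4; no pair shares a longer one.
Longest shared-prefix length: 4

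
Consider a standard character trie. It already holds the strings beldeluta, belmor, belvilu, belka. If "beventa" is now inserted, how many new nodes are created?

5

"be" is already a path in the trie; the remaining "venta" must be added.
So 7 − 2 = 5 new nodes.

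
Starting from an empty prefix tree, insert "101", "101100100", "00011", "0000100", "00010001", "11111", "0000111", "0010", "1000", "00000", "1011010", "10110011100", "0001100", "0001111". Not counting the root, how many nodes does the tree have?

43

Insert word by word; a character creates a node only if that edge doesn't already exist:
  "101" → 3 new (1, 0, 1)
  "101100100" → prefix "101" already present; 6 new (1, 0, 0, 1, 0, 0)
  "00011" → 5 new (0, 0, 0, 1, 1)
  "0000100" → prefix "000" already present; 4 new (0, 1, 0, 0)
  "00010001" → prefix "0001" already present; 4 new (0, 0, 0, 1)
  "11111" → prefix "1" already present; 4 new (1, 1, 1, 1)
  "0000111" → prefix "00001" already present; 2 new (1, 1)
  "0010" → prefix "00" already present; 2 new (1, 0)
  "1000" → prefix "10" already present; 2 new (0, 0)
  "00000" → prefix "0000" already present; 1 new (0)
  "1011010" → prefix "10110" already present; 2 new (1, 0)
  "10110011100" → prefix "1011001" already present; 4 new (1, 1, 0, 0)
  "0001100" → prefix "00011" already present; 2 new (0, 0)
  "0001111" → prefix "00011" already present; 2 new (1, 1)
Total nodes = 3 + 6 + 5 + 4 + 4 + 4 + 2 + 2 + 2 + 1 + 2 + 4 + 2 + 2 = 43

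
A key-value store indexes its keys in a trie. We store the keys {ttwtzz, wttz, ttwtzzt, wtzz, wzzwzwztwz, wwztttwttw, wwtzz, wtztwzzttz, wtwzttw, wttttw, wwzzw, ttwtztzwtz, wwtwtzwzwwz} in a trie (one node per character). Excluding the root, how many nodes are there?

64

For each word, the new-node count is its length minus the longest prefix already in the trie:
  "ttwtzz" → 6 new (t, t, w, t, z, z)
  "wttz" → 4 new (w, t, t, z)
  "ttwtzzt" → prefix "ttwtzz" already present; 1 new (t)
  "wtzz" → prefix "wt" already present; 2 new (z, z)
  "wzzwzwztwz" → prefix "w" already present; 9 new (z, z, w, z, w, z, t, w, z)
  "wwztttwttw" → prefix "w" already present; 9 new (w, z, t, t, t, w, t, t, w)
  "wwtzz" → prefix "ww" already present; 3 new (t, z, z)
  "wtztwzzttz" → prefix "wtz" already present; 7 new (t, w, z, z, t, t, z)
  "wtwzttw" → prefix "wt" already present; 5 new (w, z, t, t, w)
  "wttttw" → prefix "wtt" already present; 3 new (t, t, w)
  "wwzzw" → prefix "wwz" already present; 2 new (z, w)
  "ttwtztzwtz" → prefix "ttwtz" already present; 5 new (t, z, w, t, z)
  "wwtwtzwzwwz" → prefix "wwt" already present; 8 new (w, t, z, w, z, w, w, z)
Total nodes = 6 + 4 + 1 + 2 + 9 + 9 + 3 + 7 + 5 + 3 + 2 + 5 + 8 = 64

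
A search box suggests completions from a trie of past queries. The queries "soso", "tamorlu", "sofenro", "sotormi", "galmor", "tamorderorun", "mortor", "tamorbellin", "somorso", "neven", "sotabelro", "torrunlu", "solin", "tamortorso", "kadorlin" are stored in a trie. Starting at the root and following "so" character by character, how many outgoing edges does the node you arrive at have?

Follow the path "so" to its node, then look at its outgoing edges.
Distinct next characters after "so": f, l, m, s, t.
That node has 5 child edges.

5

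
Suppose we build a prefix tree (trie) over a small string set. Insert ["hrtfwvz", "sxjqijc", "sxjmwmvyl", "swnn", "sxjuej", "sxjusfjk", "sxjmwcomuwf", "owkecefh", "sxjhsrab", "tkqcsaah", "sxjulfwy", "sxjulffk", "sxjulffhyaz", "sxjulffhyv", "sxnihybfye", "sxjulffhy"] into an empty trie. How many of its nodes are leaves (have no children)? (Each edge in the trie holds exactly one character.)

15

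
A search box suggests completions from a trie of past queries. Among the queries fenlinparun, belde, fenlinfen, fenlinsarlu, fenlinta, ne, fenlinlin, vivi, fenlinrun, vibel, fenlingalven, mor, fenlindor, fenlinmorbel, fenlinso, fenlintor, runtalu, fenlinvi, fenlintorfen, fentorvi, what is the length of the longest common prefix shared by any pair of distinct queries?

Equivalently: take the maximum, over all pairs, of their longest common prefix length.
e.g. "fenlintor" and "fenlintorfen" share the prefix "fenlintor" of length 9; no pair shares a longer one.
Longest shared-prefix length: 9

9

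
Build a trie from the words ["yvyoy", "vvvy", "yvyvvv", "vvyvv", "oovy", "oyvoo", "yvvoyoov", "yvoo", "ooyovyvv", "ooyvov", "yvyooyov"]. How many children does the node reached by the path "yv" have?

3

Walk "yv" from the root, arriving at one node.
Characters that immediately follow "yv" among the stored strings: {o, v, y}.
That node has 3 child edges.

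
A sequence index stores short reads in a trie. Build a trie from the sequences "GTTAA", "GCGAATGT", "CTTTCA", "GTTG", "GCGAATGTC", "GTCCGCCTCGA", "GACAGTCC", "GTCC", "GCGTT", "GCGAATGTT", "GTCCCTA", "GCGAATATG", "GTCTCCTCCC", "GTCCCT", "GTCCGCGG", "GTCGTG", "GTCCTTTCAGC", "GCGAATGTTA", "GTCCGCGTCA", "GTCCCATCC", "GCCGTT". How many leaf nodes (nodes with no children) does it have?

17

Leaves are exactly the stored words that no other stored word extends.
Those words: "CTTTCA", "GACAGTCC", "GCCGTT", "GCGAATATG", "GCGAATGTC", "GCGAATGTTA", "GCGTT", "GTCCCATCC", "GTCCCTA", "GTCCGCCTCGA", "GTCCGCGG", "GTCCGCGTCA", "GTCCTTTCAGC", "GTCGTG", "GTCTCCTCCC", "GTTAA", "GTTG"
Leaf count: 17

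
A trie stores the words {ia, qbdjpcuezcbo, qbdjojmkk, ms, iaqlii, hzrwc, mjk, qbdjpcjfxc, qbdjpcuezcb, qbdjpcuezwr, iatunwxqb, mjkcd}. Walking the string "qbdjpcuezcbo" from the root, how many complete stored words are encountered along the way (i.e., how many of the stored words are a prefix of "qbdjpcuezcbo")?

Walk "qbdjpcuezcbo" from the root; an end-of-word marker is hit whenever a stored word is a prefix of "qbdjpcuezcbo".
Prefixes of the query that are stored words: "qbdjpcuezcb", "qbdjpcuezcbo"
Count: 2

2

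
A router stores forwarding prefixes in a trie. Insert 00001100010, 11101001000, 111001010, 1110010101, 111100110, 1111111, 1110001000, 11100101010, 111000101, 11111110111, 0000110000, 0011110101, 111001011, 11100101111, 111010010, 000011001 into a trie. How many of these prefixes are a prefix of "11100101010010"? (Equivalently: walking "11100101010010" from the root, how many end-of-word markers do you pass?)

3

Walk "11100101010010" from the root; an end-of-word marker is hit whenever a stored word is a prefix of "11100101010010".
Prefixes of the query that are stored words: "111001010", "1110010101", "11100101010"
Count: 3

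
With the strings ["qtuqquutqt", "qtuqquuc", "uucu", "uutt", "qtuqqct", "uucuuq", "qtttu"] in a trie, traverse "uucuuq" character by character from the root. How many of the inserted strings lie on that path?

2

Check each prefix of "uucuuq" against the stored set — each match is an end-marker on the path.
Prefixes of the query that are stored words: "uucu", "uucuuq"
Count: 2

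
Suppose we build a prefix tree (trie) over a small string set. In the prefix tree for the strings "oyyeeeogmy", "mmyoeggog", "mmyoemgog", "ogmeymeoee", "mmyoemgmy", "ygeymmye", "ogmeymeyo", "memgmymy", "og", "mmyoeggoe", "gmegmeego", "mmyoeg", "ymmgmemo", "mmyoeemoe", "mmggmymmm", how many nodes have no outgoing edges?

13

A leaf is a node with no children — equivalently, the end of a word that is not a proper prefix of any other stored word.
Those words: "gmegmeego", "memgmymy", "mmggmymmm", "mmyoeemoe", "mmyoeggoe", "mmyoeggog", "mmyoemgmy", "mmyoemgog", "ogmeymeoee", "ogmeymeyo", "oyyeeeogmy", "ygeymmye", "ymmgmemo"
Leaf count: 13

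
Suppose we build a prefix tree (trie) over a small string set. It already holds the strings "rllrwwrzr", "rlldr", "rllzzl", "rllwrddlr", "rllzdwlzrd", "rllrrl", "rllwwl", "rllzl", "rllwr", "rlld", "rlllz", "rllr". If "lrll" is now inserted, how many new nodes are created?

No existing word starts with "l", so every character of "lrll" needs a new node.
4 − 0 = 4 new nodes.

4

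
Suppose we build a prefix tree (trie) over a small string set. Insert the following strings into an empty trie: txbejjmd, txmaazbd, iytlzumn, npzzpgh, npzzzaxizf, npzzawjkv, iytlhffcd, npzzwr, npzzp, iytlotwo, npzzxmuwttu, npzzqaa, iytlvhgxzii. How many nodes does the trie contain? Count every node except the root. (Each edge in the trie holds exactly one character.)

Trace insertions, counting only characters that open a new branch:
  "txbejjmd" → 8 new (t, x, b, e, j, j, m, d)
  "txmaazbd" → prefix "tx" already present; 6 new (m, a, a, z, b, d)
  "iytlzumn" → 8 new (i, y, t, l, z, u, m, n)
  "npzzpgh" → 7 new (n, p, z, z, p, g, h)
  "npzzzaxizf" → prefix "npzz" already present; 6 new (z, a, x, i, z, f)
  "npzzawjkv" → prefix "npzz" already present; 5 new (a, w, j, k, v)
  "iytlhffcd" → prefix "iytl" already present; 5 new (h, f, f, c, d)
  "npzzwr" → prefix "npzz" already present; 2 new (w, r)
  "npzzp" → prefix "npzzp" already present; 0 new (none)
  "iytlotwo" → prefix "iytl" already present; 4 new (o, t, w, o)
  "npzzxmuwttu" → prefix "npzz" already present; 7 new (x, m, u, w, t, t, u)
  "npzzqaa" → prefix "npzz" already present; 3 new (q, a, a)
  "iytlvhgxzii" → prefix "iytl" already present; 7 new (v, h, g, x, z, i, i)
Total nodes = 8 + 6 + 8 + 7 + 6 + 5 + 5 + 2 + 0 + 4 + 7 + 3 + 7 = 68

68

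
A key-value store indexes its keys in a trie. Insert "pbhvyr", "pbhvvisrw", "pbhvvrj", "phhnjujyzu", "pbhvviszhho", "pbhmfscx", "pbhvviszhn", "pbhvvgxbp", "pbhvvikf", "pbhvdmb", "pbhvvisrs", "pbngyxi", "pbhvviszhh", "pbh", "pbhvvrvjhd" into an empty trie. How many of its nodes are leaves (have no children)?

Leaves are exactly the stored words that no other stored word extends.
Those words: "pbhmfscx", "pbhvdmb", "pbhvvgxbp", "pbhvvikf", "pbhvvisrs", "pbhvvisrw", "pbhvviszhho", "pbhvviszhn", "pbhvvrj", "pbhvvrvjhd", "pbhvyr", "pbngyxi", "phhnjujyzu"
Leaf count: 13

13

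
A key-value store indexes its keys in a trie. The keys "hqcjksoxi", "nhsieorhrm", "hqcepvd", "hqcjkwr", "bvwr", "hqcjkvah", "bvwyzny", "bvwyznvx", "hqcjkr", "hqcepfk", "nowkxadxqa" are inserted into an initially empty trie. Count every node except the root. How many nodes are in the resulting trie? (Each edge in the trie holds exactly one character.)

50

For each word, the new-node count is its length minus the longest prefix already in the trie:
  "hqcjksoxi" → 9 new (h, q, c, j, k, s, o, x, i)
  "nhsieorhrm" → 10 new (n, h, s, i, e, o, r, h, r, m)
  "hqcepvd" → prefix "hqc" already present; 4 new (e, p, v, d)
  "hqcjkwr" → prefix "hqcjk" already present; 2 new (w, r)
  "bvwr" → 4 new (b, v, w, r)
  "hqcjkvah" → prefix "hqcjk" already present; 3 new (v, a, h)
  "bvwyzny" → prefix "bvw" already present; 4 new (y, z, n, y)
  "bvwyznvx" → prefix "bvwyzn" already present; 2 new (v, x)
  "hqcjkr" → prefix "hqcjk" already present; 1 new (r)
  "hqcepfk" → prefix "hqcep" already present; 2 new (f, k)
  "nowkxadxqa" → prefix "n" already present; 9 new (o, w, k, x, a, d, x, q, a)
Total nodes = 9 + 10 + 4 + 2 + 4 + 3 + 4 + 2 + 1 + 2 + 9 = 50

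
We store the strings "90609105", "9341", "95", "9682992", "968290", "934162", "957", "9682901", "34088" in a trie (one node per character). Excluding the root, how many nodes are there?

Insert word by word; a character creates a node only if that edge doesn't already exist:
  "90609105" → 8 new (9, 0, 6, 0, 9, 1, 0, 5)
  "9341" → prefix "9" already present; 3 new (3, 4, 1)
  "95" → prefix "9" already present; 1 new (5)
  "9682992" → prefix "9" already present; 6 new (6, 8, 2, 9, 9, 2)
  "968290" → prefix "96829" already present; 1 new (0)
  "934162" → prefix "9341" already present; 2 new (6, 2)
  "957" → prefix "95" already present; 1 new (7)
  "9682901" → prefix "968290" already present; 1 new (1)
  "34088" → 5 new (3, 4, 0, 8, 8)
Total nodes = 8 + 3 + 1 + 6 + 1 + 2 + 1 + 1 + 5 = 28

28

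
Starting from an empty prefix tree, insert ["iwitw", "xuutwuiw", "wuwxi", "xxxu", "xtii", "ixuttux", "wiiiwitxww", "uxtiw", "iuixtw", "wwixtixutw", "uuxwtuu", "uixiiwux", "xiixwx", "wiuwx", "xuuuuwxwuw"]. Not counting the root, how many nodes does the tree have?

For each word, the new-node count is its length minus the longest prefix already in the trie:
  "iwitw" → 5 new (i, w, i, t, w)
  "xuutwuiw" → 8 new (x, u, u, t, w, u, i, w)
  "wuwxi" → 5 new (w, u, w, x, i)
  "xxxu" → prefix "x" already present; 3 new (x, x, u)
  "xtii" → prefix "x" already present; 3 new (t, i, i)
  "ixuttux" → prefix "i" already present; 6 new (x, u, t, t, u, x)
  "wiiiwitxww" → prefix "w" already present; 9 new (i, i, i, w, i, t, x, w, w)
  "uxtiw" → 5 new (u, x, t, i, w)
  "iuixtw" → prefix "i" already present; 5 new (u, i, x, t, w)
  "wwixtixutw" → prefix "w" already present; 9 new (w, i, x, t, i, x, u, t, w)
  "uuxwtuu" → prefix "u" already present; 6 new (u, x, w, t, u, u)
  "uixiiwux" → prefix "u" already present; 7 new (i, x, i, i, w, u, x)
  "xiixwx" → prefix "x" already present; 5 new (i, i, x, w, x)
  "wiuwx" → prefix "wi" already present; 3 new (u, w, x)
  "xuuuuwxwuw" → prefix "xuu" already present; 7 new (u, u, w, x, w, u, w)
Total nodes = 5 + 8 + 5 + 3 + 3 + 6 + 9 + 5 + 5 + 9 + 6 + 7 + 5 + 3 + 7 = 86

86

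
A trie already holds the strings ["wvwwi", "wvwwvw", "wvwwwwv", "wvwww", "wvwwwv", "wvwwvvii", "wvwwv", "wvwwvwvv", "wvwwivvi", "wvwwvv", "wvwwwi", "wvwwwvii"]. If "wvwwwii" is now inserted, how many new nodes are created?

1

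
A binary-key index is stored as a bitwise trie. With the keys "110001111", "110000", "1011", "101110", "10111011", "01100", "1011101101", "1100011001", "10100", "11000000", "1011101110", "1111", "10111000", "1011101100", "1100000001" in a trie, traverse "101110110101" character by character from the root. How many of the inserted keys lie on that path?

Traverse "101110110101" character by character; count nodes along the way that are marked as word ends.
Prefixes of the query that are stored words: "1011", "101110", "10111011", "1011101101"
Count: 4

4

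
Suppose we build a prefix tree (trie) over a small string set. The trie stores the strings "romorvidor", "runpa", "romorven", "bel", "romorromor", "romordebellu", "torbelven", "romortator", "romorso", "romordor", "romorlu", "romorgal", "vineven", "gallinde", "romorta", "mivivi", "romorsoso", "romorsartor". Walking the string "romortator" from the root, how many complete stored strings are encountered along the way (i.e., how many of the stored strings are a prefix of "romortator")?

Walk "romortator" from the root; an end-of-word marker is hit whenever a stored word is a prefix of "romortator".
Prefixes of the query that are stored words: "romorta", "romortator"
Count: 2

2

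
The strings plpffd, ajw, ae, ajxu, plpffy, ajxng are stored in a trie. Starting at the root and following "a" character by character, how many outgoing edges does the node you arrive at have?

2

The children of the "a" node are the distinct next characters among strings starting with "a".
Characters that immediately follow "a" among the stored strings: {e, j}.
That node has 2 child edges.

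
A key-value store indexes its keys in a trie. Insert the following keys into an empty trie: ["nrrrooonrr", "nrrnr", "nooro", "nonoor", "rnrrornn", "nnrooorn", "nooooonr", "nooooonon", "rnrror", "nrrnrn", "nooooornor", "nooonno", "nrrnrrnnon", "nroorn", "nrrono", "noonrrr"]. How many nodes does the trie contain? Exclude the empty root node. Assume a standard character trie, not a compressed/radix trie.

Insert word by word; a character creates a node only if that edge doesn't already exist:
  "nrrrooonrr" → 10 new (n, r, r, r, o, o, o, n, r, r)
  "nrrnr" → prefix "nrr" already present; 2 new (n, r)
  "nooro" → prefix "n" already present; 4 new (o, o, r, o)
  "nonoor" → prefix "no" already present; 4 new (n, o, o, r)
  "rnrrornn" → 8 new (r, n, r, r, o, r, n, n)
  "nnrooorn" → prefix "n" already present; 7 new (n, r, o, o, o, r, n)
  "nooooonr" → prefix "noo" already present; 5 new (o, o, o, n, r)
  "nooooonon" → prefix "nooooon" already present; 2 new (o, n)
  "rnrror" → prefix "rnrror" already present; 0 new (none)
  "nrrnrn" → prefix "nrrnr" already present; 1 new (n)
  "nooooornor" → prefix "nooooo" already present; 4 new (r, n, o, r)
  "nooonno" → prefix "nooo" already present; 3 new (n, n, o)
  "nrrnrrnnon" → prefix "nrrnr" already present; 5 new (r, n, n, o, n)
  "nroorn" → prefix "nr" already present; 4 new (o, o, r, n)
  "nrrono" → prefix "nrr" already present; 3 new (o, n, o)
  "noonrrr" → prefix "noo" already present; 4 new (n, r, r, r)
Total nodes = 10 + 2 + 4 + 4 + 8 + 7 + 5 + 2 + 0 + 1 + 4 + 3 + 5 + 4 + 3 + 4 = 66

66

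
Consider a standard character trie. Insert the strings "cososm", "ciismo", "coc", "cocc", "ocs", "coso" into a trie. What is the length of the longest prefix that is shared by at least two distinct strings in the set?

Equivalently: take the maximum, over all pairs, of their longest common prefix length.
"coso" and "cososm" agree on "coso" (4 characters) before diverging; nothing deeper is shared.
Longest shared-prefix length: 4

4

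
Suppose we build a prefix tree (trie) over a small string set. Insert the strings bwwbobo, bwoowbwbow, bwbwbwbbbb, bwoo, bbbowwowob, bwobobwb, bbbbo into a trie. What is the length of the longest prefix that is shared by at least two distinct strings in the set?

Look for the deepest trie node that still has at least two words in its subtree.
"bwoo" and "bwoowbwbow" agree on "bwoo" (4 characters) before diverging; nothing deeper is shared.
Longest shared-prefix length: 4

4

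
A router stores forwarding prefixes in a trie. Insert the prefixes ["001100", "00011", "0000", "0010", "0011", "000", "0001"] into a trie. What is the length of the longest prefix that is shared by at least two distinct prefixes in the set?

4

The deepest shared node is where two words last agree before diverging.
e.g. "0001" and "00011" share the prefix "0001" of length 4; no pair shares a longer one.
Longest shared-prefix length: 4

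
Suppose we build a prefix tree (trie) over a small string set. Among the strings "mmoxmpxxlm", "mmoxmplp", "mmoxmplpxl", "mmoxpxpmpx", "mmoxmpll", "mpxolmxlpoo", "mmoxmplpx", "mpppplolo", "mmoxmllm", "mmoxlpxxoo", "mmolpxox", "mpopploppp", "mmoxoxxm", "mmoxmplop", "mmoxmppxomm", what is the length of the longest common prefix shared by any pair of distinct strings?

The deepest shared node is where two words last agree before diverging.
e.g. "mmoxmplpx" and "mmoxmplpxl" share the prefix "mmoxmplpx" of length 9; no pair shares a longer one.
Longest shared-prefix length: 9

9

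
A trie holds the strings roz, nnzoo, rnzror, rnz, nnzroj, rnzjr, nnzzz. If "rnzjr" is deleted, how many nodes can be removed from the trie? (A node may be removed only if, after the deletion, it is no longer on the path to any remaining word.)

A node on "rnzjr"'s path can go only if nothing else ends at it or branches off below it.
The suffix "jr" (2 nodes) is used only by "rnzjr"; the node for "rnz" still has the child "r", so pruning stops there.
Nodes removed: 2

2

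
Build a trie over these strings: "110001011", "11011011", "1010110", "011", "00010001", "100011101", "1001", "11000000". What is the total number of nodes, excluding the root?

For each word, the new-node count is its length minus the longest prefix already in the trie:
  "110001011" → 9 new (1, 1, 0, 0, 0, 1, 0, 1, 1)
  "11011011" → prefix "110" already present; 5 new (1, 1, 0, 1, 1)
  "1010110" → prefix "1" already present; 6 new (0, 1, 0, 1, 1, 0)
  "011" → 3 new (0, 1, 1)
  "00010001" → prefix "0" already present; 7 new (0, 0, 1, 0, 0, 0, 1)
  "100011101" → prefix "10" already present; 7 new (0, 0, 1, 1, 1, 0, 1)
  "1001" → prefix "100" already present; 1 new (1)
  "11000000" → prefix "11000" already present; 3 new (0, 0, 0)
Total nodes = 9 + 5 + 6 + 3 + 7 + 7 + 1 + 3 = 41

41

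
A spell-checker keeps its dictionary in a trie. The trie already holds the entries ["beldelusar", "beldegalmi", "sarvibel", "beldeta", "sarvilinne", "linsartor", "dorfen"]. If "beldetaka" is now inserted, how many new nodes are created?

Walking "beldetaka" from the root, the first 7 characters ("beldeta") follow existing edges; "k" is the first miss.
So 9 − 7 = 2 new nodes.

2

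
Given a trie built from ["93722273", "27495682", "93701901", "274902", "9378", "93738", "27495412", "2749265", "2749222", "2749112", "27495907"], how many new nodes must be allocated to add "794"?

3

"794" shares no prefix with any stored word, so all 3 characters open new nodes.
3 − 0 = 3 new nodes.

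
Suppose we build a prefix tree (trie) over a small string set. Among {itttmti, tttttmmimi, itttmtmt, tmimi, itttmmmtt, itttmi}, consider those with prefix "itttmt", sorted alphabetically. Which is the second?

Filter for "itttmt…" and sort: "itttmti", "itttmtmt"
Position 2: itttmtmt

itttmtmt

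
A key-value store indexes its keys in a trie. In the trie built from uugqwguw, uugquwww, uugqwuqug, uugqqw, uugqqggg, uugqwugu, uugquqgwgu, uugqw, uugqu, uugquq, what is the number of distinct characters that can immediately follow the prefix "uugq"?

3

Follow the path "uugq" to its node, then look at its outgoing edges.
Distinct next characters after "uugq": q, u, w.
That node has 3 child edges.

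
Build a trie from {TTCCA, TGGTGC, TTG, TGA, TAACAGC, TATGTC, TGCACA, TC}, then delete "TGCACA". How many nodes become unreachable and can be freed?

4

After clearing the end-marker at "TGCACA", prune upward until reaching a node still needed by another word.
The suffix "CACA" (4 nodes) is used only by "TGCACA"; the node for "TG" still has the child "G", so pruning stops there.
Nodes removed: 4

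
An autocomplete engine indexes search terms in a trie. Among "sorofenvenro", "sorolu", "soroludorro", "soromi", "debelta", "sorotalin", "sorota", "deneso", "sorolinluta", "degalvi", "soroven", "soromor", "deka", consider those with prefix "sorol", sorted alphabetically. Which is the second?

sorolu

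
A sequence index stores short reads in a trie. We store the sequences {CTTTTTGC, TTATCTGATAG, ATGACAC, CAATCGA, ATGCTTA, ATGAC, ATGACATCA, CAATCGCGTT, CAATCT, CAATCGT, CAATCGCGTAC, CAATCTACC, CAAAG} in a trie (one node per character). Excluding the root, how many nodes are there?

52

Count nodes per top-level branch (shared prefixes stored once):
  'A'-branch (ATGAC, ATGACAC, ATGACATCA, ATGCTTA): 14 nodes
  'C'-branch (CAAAG, CAATCGA, CAATCGCGTAC, CAATCGCGTT, CAATCGT, CAATCT, CAATCTACC, CTTTTTGC): 27 nodes
  'T'-branch (TTATCTGATAG): 11 nodes
Sum: 52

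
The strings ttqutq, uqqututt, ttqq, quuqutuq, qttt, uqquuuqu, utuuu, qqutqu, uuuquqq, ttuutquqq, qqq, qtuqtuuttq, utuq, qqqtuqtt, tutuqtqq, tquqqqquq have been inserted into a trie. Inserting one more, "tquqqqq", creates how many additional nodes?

0

"tquqqqq" is already a full path in the trie; only an end-marker is added.
No new nodes are needed: 0.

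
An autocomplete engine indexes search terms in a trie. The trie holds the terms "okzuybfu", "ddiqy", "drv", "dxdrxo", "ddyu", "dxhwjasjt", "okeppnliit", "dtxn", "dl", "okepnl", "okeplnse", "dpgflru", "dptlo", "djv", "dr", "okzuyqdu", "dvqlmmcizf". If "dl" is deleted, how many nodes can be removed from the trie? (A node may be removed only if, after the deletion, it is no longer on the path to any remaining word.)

1

Walk "dl" from the leaf back toward the root, removing each node that no remaining word uses.
The suffix "l" (1 node) is used only by "dl"; the node for "d" still has the child "d", so pruning stops there.
Nodes removed: 1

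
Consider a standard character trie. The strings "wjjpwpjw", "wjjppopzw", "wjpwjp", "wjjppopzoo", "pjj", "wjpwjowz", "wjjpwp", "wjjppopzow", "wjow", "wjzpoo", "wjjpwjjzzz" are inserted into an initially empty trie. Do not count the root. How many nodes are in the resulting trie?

Count nodes per top-level branch (shared prefixes stored once):
  'p'-branch (pjj): 3 nodes
  'w'-branch (wjjppopzoo, wjjppopzow, wjjppopzw, wjjpwjjzzz, wjjpwp, wjjpwpjw, wjow, wjpwjowz, wjpwjp, wjzpoo): 34 nodes
Sum: 37

37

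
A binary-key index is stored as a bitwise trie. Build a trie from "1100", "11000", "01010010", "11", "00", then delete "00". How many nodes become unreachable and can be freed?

1

A node on "00"'s path can go only if nothing else ends at it or branches off below it.
The suffix "0" (1 node) is used only by "00"; the node for "0" still has the child "1", so pruning stops there.
Nodes removed: 1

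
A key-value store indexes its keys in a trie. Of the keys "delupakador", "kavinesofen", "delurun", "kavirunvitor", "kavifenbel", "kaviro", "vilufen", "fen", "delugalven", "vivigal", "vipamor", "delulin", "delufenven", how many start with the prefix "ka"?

4

Filter for entries beginning with "ka":
Matches: "kavifenbel", "kavinesofen", "kaviro", "kavirunvitor"
Count: 4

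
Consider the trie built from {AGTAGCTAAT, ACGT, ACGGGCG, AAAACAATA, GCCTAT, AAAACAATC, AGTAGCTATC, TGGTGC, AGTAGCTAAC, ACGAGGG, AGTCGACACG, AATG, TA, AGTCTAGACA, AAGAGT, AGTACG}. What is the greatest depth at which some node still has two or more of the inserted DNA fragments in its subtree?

9

The deepest shared node is where two words last agree before diverging.
"AGTAGCTAAC" and "AGTAGCTAAT" agree on "AGTAGCTAA" (9 characters) before diverging; nothing deeper is shared.
Longest shared-prefix length: 9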